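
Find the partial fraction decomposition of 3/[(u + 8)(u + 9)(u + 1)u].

Using Heaviside cover-up: (3/56)/(u + 8) - (1/24)/(u + 9) - (3/56)/(u + 1) + (1/24)/u


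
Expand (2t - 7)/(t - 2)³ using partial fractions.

(2t - 7) = P(t - 2)² + Q(t - 2) + R. At t = 2: R = 2·2 - 7 = -3. Coefficients: P = 0, Q = 2
Result: 2/(t - 2)² - 3/(t - 2)³


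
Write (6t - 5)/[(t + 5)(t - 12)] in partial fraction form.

At t=-5: α = (6·(-5) - 5)/(-5 - 12) = 35/17. At t=12: β = (6·12 - 5)/(12 + 5) = 67/17
Result: (35/17)/(t + 5) + (67/17)/(t - 12)


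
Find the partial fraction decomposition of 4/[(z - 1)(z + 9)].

4/(z - 1)(z + 9) = α/(z - 1) + β/(z + 9). α = 4/(1 + 9) = 2/5, β = 4/(-9 - 1) = -2/5
Result: (2/5)/(z - 1) - (2/5)/(z + 9)


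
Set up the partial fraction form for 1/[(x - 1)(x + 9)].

Distinct linear factors: A/(x - 1) + B/(x + 9)


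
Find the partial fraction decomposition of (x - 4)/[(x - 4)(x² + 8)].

At x=4: α = (1·4 - 4)/(4² + 8) = 0. β = -α = 0, γ = 1 - 4·α = 1
Result: (1)/(x² + 8)


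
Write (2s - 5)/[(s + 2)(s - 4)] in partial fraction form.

At s=-2: α = (2·(-2) - 5)/(-2 - 4) = 3/2. At s=4: β = (2·4 - 5)/(4 + 2) = 1/2
Result: (3/2)/(s + 2) + (1/2)/(s - 4)


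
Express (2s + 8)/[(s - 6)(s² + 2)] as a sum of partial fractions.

At s=6: α = (2·6 + 8)/(6² + 2) = 10/19. β = -α = -10/19, γ = 2 - 6·α = -22/19
Result: (10/19)/(s - 6) - ((10/19)s + 22/19)/(s² + 2)


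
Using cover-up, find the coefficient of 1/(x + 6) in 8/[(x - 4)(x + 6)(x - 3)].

Cover (x + 6), set x=-6: 8/[(-6 - 4)(-6 - 3)] = 4/45


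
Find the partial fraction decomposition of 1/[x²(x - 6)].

Cover-up at x=6: C = 1/(6 - 0)² = 1/36. Cover-up at x=0: B = 1/(0 - 6) = -1/6. Comparing x² coeff: A = -C = -1/36
Result: (-1/36)/x - (1/6)/x² + (1/36)/(x - 6)


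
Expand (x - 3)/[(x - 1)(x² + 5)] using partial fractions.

At x=1: A = (1·1 - 3)/(1² + 5) = -1/3. B = -A = 1/3, C = 1 - 1·A = 4/3
Result: (-1/3)/(x - 1) + ((1/3)x + 4/3)/(x² + 5)


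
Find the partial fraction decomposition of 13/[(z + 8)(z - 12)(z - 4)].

Using cover-up method: A = 13/240, B = 13/160, C = -13/96
Result: (13/240)/(z + 8) + (13/160)/(z - 12) - (13/96)/(z - 4)


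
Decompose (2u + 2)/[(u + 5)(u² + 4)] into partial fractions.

At u=-5: A = (2·(-5) + 2)/((-5)² + 4) = -8/29. B = -A = 8/29, C = 2 - (-5)·A = 18/29
Result: (-8/29)/(u + 5) + ((8/29)u + 18/29)/(u² + 4)


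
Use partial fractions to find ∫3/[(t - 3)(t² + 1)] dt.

Cover-up at t=3: A = 3/(3²+1) = 3/10. Coeff matching: B = -3/10, C = -9/10. Decomposition: (3/10)/(t - 3) - ((3/10)t + 9/10)/(t² + 1). Integrate: linear → ln, quadratic → (1/2)ln + arctan: (3/10) ln|(t - 3)| - (3/20) ln(t² + 1) - (9/10) arctan(t) + C


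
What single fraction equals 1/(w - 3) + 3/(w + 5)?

Common denominator (w - 3)(w + 5). Numerator: 1(w + 5) + 3(w - 3) = (w + 5) + (3w - 9) = 4w - 4
Result: (4w - 4)/[(w - 3)(w + 5)]


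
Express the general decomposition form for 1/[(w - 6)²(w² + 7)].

Repeated linear + quadratic: A/(w - 6) + B/(w - 6)² + (Cw + D)/(w² + 7)


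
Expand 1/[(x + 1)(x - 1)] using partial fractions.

1/(x + 1)(x - 1) = α/(x + 1) + β/(x - 1). α = 1/(-1 - 1) = -1/2, β = 1/(1 + 1) = 1/2
Result: (-1/2)/(x + 1) + (1/2)/(x - 1)


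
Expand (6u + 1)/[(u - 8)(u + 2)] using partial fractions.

At u=8: A = (6·8 + 1)/(8 + 2) = 49/10. At u=-2: B = (6·(-2) + 1)/(-2 - 8) = 11/10
Result: (49/10)/(u - 8) + (11/10)/(u + 2)


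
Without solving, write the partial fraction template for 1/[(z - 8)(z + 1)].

Distinct linear factors: α/(z - 8) + β/(z + 1)


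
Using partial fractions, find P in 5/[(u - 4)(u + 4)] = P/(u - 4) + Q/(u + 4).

Cover-up at u = 4: P = 5/(4 + 4) = 5/8


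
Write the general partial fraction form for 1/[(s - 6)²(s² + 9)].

Repeated linear + quadratic: α/(s - 6) + β/(s - 6)² + (γs + δ)/(s² + 9)


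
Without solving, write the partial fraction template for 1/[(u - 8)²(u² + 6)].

Repeated linear + quadratic: P/(u - 8) + Q/(u - 8)² + (Ru + S)/(u² + 6)


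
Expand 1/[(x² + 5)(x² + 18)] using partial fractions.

Coefficient matching gives α = γ = 0, β = 1/(18-5) = 1/13, δ = -β = -1/13
Result: (1/13)/(x² + 5) - (1/13)/(x² + 18)


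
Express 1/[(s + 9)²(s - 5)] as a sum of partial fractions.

Cover-up at s=5: C = 1/(5 + 9)² = 1/196. Cover-up at s=-9: B = 1/(-9 - 5) = -1/14. Comparing s² coeff: A = -C = -1/196
Result: (-1/196)/(s + 9) - (1/14)/(s + 9)² + (1/196)/(s - 5)


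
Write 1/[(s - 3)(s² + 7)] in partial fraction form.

Cover-up at s = 3: A = 1/(3² + 7) = 1/16. Then B = -A = -1/16, C = -A·(0 + 3) = -3/16
Result: (1/16)/(s - 3) - ((1/16)s + 3/16)/(s² + 7)


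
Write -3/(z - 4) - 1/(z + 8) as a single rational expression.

Common denominator (z - 4)(z + 8). Numerator: -3(z + 8) - 1(z - 4) = (-3z - 24) - (z - 4) = -4z - 20
Result: (-4z - 20)/[(z - 4)(z + 8)]


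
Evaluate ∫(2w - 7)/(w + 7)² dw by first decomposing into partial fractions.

Decompose: α = 2, β = 2·(-7) - 7 = -21, so (2w - 7)/(w + 7)² = 2/(w + 7) - 21/(w + 7)². Integrate: ∫ α/(w + 7) dw = 2 ln|(w + 7)|; ∫ β/(w + 7)² dw = 21/(w + 7). Sum: 2 ln|(w + 7)| + 21/(w + 7) + C


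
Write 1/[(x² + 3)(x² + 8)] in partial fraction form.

Coefficient matching gives α = γ = 0, β = 1/(8-3) = 1/5, δ = -β = -1/5
Result: (1/5)/(x² + 3) - (1/5)/(x² + 8)


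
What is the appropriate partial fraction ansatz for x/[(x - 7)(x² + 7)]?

Linear + irreducible quadratic: α/(x - 7) + (βx + γ)/(x² + 7)


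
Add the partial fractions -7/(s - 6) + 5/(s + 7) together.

Common denominator (s - 6)(s + 7). Numerator: -7(s + 7) + 5(s - 6) = (-7s - 49) + (5s - 30) = -2s - 79
Result: (-2s - 79)/[(s - 6)(s + 7)]


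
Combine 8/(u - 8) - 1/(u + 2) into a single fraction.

Common denominator (u - 8)(u + 2). Numerator: 8(u + 2) - 1(u - 8) = (8u + 16) - (u - 8) = 7u + 24
Result: (7u + 24)/[(u - 8)(u + 2)]


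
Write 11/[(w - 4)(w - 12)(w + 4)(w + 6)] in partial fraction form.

Using Heaviside cover-up: (-11/640)/(w - 4) + (11/2304)/(w - 12) + (11/256)/(w + 4) - (11/360)/(w + 6)


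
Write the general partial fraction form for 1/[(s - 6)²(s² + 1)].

Repeated linear + quadratic: A/(s - 6) + B/(s - 6)² + (Cs + D)/(s² + 1)


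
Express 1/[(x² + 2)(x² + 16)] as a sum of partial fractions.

Coefficient matching gives A = C = 0, B = 1/(16-2) = 1/14, D = -B = -1/14
Result: (1/14)/(x² + 2) - (1/14)/(x² + 16)


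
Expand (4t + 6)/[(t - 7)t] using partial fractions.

At t=7: α = (4·7 + 6)/(7 - 0) = 34/7. At t=0: β = (4·0 + 6)/(0 - 7) = -6/7
Result: (34/7)/(t - 7) - (6/7)/t


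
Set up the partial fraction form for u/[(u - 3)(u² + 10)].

Linear + irreducible quadratic: α/(u - 3) + (βu + γ)/(u² + 10)


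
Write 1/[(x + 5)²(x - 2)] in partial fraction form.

Cover-up at x=2: C = 1/(2 + 5)² = 1/49. Cover-up at x=-5: B = 1/(-5 - 2) = -1/7. Comparing x² coeff: A = -C = -1/49
Result: (-1/49)/(x + 5) - (1/7)/(x + 5)² + (1/49)/(x - 2)


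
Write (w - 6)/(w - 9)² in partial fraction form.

(w - 6) = α(w - 9) + β. At w = 9: β = 1·9 - 6 = 3. Coeff of w: α = 1
Result: 1/(w - 9) + 3/(w - 9)²


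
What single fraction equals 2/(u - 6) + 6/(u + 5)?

Common denominator (u - 6)(u + 5). Numerator: 2(u + 5) + 6(u - 6) = (2u + 10) + (6u - 36) = 8u - 26
Result: (8u - 26)/[(u - 6)(u + 5)]


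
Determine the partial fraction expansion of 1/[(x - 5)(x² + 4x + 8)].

Cover-up at x = 5: P = 1/(5² + 4·5 + 8) = 1/53. Then Q = -P = -1/53, R = -P·(4 + 5) = -9/53
Result: (1/53)/(x - 5) - ((1/53)x + 9/53)/(x² + 4x + 8)


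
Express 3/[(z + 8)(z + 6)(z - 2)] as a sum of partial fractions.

Using cover-up method: α = 3/20, β = -3/16, γ = 3/80
Result: (3/20)/(z + 8) - (3/16)/(z + 6) + (3/80)/(z - 2)


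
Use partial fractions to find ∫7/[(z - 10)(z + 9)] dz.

Decompose: 7/[(z - 10)(z + 9)] = (7/19)/(z - 10) - (7/19)/(z + 9). Integrate each term: (7/19) ln|(z - 10)| - (7/19) ln|(z + 9)| + C


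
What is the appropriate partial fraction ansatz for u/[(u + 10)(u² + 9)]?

Linear + irreducible quadratic: A/(u + 10) + (Bu + C)/(u² + 9)


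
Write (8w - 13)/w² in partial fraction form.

(8w - 13) = αw + β. At w = 0: β = 8·0 - 13 = -13. Coeff of w: α = 8
Result: 8/w - 13/w²


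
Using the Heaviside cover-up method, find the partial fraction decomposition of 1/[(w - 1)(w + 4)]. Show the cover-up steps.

Cover (w - 1): set w=1, get P = 1/(1 + 4) = 1/5. Cover (w + 4): set w=-4, get Q = 1/(-4 - 1) = -1/5.
Result: (1/5)/(w - 1) - (1/5)/(w + 4)


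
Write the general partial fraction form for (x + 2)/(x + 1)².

Repeated linear factor: P/(x + 1) + Q/(x + 1)²


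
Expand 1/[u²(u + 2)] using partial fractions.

Cover-up at u=-2: C = 1/(-2 - 0)² = 1/4. Cover-up at u=0: B = 1/(0 + 2) = 1/2. Comparing u² coeff: A = -C = -1/4
Result: (-1/4)/u + (1/2)/u² + (1/4)/(u + 2)


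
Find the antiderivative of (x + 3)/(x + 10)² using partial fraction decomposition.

Decompose: P = 1, Q = 1·(-10) + 3 = -7, so (x + 3)/(x + 10)² = 1/(x + 10) - 7/(x + 10)². Integrate: ∫ P/(x + 10) dx = ln|(x + 10)|; ∫ Q/(x + 10)² dx = 7/(x + 10). Sum: ln|(x + 10)| + 7/(x + 10) + C


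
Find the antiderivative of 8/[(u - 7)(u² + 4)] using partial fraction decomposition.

Cover-up at u=7: P = 8/(7²+4) = 8/53. Coeff matching: Q = -8/53, R = -56/53. Decomposition: (8/53)/(u - 7) - ((8/53)u + 56/53)/(u² + 4). Integrate: linear → ln, quadratic → (1/2)ln + arctan: (8/53) ln|(u - 7)| - (4/53) ln(u² + 4) - (28/53) arctan(u/2) + C


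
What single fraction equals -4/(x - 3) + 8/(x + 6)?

Common denominator (x - 3)(x + 6). Numerator: -4(x + 6) + 8(x - 3) = (-4x - 24) + (8x - 24) = 4x - 48
Result: (4x - 48)/[(x - 3)(x + 6)]


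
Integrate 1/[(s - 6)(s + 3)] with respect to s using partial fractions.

Decompose: 1/[(s - 6)(s + 3)] = (1/9)/(s - 6) - (1/9)/(s + 3). Integrate each term: (1/9) ln|(s - 6)| - (1/9) ln|(s + 3)| + C


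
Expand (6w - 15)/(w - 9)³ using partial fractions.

(6w - 15) = A(w - 9)² + B(w - 9) + C. At w = 9: C = 6·9 - 15 = 39. Coefficients: A = 0, B = 6
Result: 6/(w - 9)² + 39/(w - 9)³


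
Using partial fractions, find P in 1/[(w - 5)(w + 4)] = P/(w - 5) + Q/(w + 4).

Cover-up at w = 5: P = 1/(5 + 4) = 1/9


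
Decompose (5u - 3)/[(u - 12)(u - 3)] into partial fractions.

At u=12: P = (5·12 - 3)/(12 - 3) = 19/3. At u=3: Q = (5·3 - 3)/(3 - 12) = -4/3
Result: (19/3)/(u - 12) - (4/3)/(u - 3)


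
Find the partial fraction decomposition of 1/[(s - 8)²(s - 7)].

Cover-up at s=7: R = 1/(7 - 8)² = 1. Cover-up at s=8: Q = 1/(8 - 7) = 1. Comparing s² coeff: P = -R = -1
Result: -1/(s - 8) + 1/(s - 8)² + 1/(s - 7)


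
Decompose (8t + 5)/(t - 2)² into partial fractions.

(8t + 5) = α(t - 2) + β. At t = 2: β = 8·2 + 5 = 21. Coeff of t: α = 8
Result: 8/(t - 2) + 21/(t - 2)²


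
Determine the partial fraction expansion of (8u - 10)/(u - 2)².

(8u - 10) = P(u - 2) + Q. At u = 2: Q = 8·2 - 10 = 6. Coeff of u: P = 8
Result: 8/(u - 2) + 6/(u - 2)²


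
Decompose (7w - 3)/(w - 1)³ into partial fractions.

(7w - 3) = A(w - 1)² + B(w - 1) + C. At w = 1: C = 7·1 - 3 = 4. Coefficients: A = 0, B = 7
Result: 7/(w - 1)² + 4/(w - 1)³


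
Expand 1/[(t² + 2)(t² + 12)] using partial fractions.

Coefficient matching gives α = γ = 0, β = 1/(12-2) = 1/10, δ = -β = -1/10
Result: (1/10)/(t² + 2) - (1/10)/(t² + 12)


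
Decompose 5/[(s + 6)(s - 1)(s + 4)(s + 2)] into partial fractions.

Using Heaviside cover-up: (-5/56)/(s + 6) + (1/21)/(s - 1) + (1/4)/(s + 4) - (5/24)/(s + 2)


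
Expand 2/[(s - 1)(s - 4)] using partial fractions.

2/(s - 1)(s - 4) = α/(s - 1) + β/(s - 4). α = 2/(1 - 4) = -2/3, β = 2/(4 - 1) = 2/3
Result: (-2/3)/(s - 1) + (2/3)/(s - 4)


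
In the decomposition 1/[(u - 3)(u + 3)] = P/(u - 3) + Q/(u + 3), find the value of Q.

Cover-up at u = -3: Q = 1/(-3 - 3) = -1/6


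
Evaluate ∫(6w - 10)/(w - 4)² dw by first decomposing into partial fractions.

Decompose: α = 6, β = 6·4 - 10 = 14, so (6w - 10)/(w - 4)² = 6/(w - 4) + 14/(w - 4)². Integrate: ∫ α/(w - 4) dw = 6 ln|(w - 4)|; ∫ β/(w - 4)² dw = -14/(w - 4). Sum: 6 ln|(w - 4)| - 14/(w - 4) + C


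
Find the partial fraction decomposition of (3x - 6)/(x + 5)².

(3x - 6) = A(x + 5) + B. At x = -5: B = 3·(-5) - 6 = -21. Coeff of x: A = 3
Result: 3/(x + 5) - 21/(x + 5)²


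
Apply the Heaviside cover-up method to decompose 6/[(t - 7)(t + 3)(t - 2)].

Cover (t - 7), t=7: A = 6/[(7 + 3)(7 - 2)] = 3/25. Cover (t + 3), t=-3: B = 6/[(-3 - 7)(-3 - 2)] = 3/25. Cover (t - 2), t=2: C = 6/[(2 - 7)(2 + 3)] = -6/25.
Result: (3/25)/(t - 7) + (3/25)/(t + 3) - (6/25)/(t - 2)


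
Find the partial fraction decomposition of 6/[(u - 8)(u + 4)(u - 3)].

Using cover-up method: A = 1/10, B = 1/14, C = -6/35
Result: (1/10)/(u - 8) + (1/14)/(u + 4) - (6/35)/(u - 3)


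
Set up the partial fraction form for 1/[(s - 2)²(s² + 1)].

Repeated linear + quadratic: α/(s - 2) + β/(s - 2)² + (γs + δ)/(s² + 1)


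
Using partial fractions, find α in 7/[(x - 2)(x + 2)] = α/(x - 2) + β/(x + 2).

Cover-up at x = 2: α = 7/(2 + 2) = 7/4


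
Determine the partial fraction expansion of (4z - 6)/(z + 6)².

(4z - 6) = A(z + 6) + B. At z = -6: B = 4·(-6) - 6 = -30. Coeff of z: A = 4
Result: 4/(z + 6) - 30/(z + 6)²


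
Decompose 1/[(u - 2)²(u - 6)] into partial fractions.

Cover-up at u=6: R = 1/(6 - 2)² = 1/16. Cover-up at u=2: Q = 1/(2 - 6) = -1/4. Comparing u² coeff: P = -R = -1/16
Result: (-1/16)/(u - 2) - (1/4)/(u - 2)² + (1/16)/(u - 6)


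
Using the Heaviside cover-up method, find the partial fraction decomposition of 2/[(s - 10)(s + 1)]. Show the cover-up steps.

Cover (s - 10): set s=10, get A = 2/(10 + 1) = 2/11. Cover (s + 1): set s=-1, get B = 2/(-1 - 10) = -2/11.
Result: (2/11)/(s - 10) - (2/11)/(s + 1)


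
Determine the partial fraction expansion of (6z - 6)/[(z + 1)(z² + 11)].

At z=-1: α = (6·(-1) - 6)/((-1)² + 11) = -1. β = -α = 1, γ = 6 - (-1)·α = 5
Result: -1/(z + 1) + (z + 5)/(z² + 11)


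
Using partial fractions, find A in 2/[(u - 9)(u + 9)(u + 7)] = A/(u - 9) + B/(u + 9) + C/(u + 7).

Cover-up at u = 9: A = 2/[(9 + 9)(9 + 7)] = 2/[(18)(16)] = 2/288 = 1/144


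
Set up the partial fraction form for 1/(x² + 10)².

Repeated quadratic factor: (αx + β)/(x² + 10) + (γx + δ)/(x² + 10)²


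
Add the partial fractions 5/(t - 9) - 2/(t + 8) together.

Common denominator (t - 9)(t + 8). Numerator: 5(t + 8) - 2(t - 9) = (5t + 40) - (2t - 18) = 3t + 58
Result: (3t + 58)/[(t - 9)(t + 8)]


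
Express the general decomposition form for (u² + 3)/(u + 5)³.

Repeated linear factor (power 3): P/(u + 5) + Q/(u + 5)² + R/(u + 5)³


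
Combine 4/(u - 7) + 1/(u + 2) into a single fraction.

Common denominator (u - 7)(u + 2). Numerator: 4(u + 2) + 1(u - 7) = (4u + 8) + (u - 7) = 5u + 1
Result: (5u + 1)/[(u - 7)(u + 2)]


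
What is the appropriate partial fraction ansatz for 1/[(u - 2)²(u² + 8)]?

Repeated linear + quadratic: P/(u - 2) + Q/(u - 2)² + (Ru + S)/(u² + 8)


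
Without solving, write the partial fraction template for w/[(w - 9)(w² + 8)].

Linear + irreducible quadratic: A/(w - 9) + (Bw + C)/(w² + 8)


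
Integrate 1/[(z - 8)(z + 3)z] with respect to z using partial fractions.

Cover-up: P = 1/88, Q = 1/33, R = -1/24. Decomposition: (1/88)/(z - 8) + (1/33)/(z + 3) - (1/24)/z. Integrate each term: (1/88) ln|(z - 8)| + (1/33) ln|(z + 3)| - (1/24) ln|z| + C


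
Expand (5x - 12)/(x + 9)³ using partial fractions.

(5x - 12) = A(x + 9)² + B(x + 9) + C. At x = -9: C = 5·(-9) - 12 = -57. Coefficients: A = 0, B = 5
Result: 5/(x + 9)² - 57/(x + 9)³


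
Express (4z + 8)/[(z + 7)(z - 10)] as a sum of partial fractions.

At z=-7: α = (4·(-7) + 8)/(-7 - 10) = 20/17. At z=10: β = (4·10 + 8)/(10 + 7) = 48/17
Result: (20/17)/(z + 7) + (48/17)/(z - 10)


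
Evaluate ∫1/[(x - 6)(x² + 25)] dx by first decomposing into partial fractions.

Cover-up at x=6: A = 1/(6²+25) = 1/61. Coeff matching: B = -1/61, C = -6/61. Decomposition: (1/61)/(x - 6) - ((1/61)x + 6/61)/(x² + 25). Integrate: linear → ln, quadratic → (1/2)ln + arctan: (1/61) ln|(x - 6)| - (1/122) ln(x² + 25) - (6/305) arctan(x/5) + C


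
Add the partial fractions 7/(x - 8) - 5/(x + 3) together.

Common denominator (x - 8)(x + 3). Numerator: 7(x + 3) - 5(x - 8) = (7x + 21) - (5x - 40) = 2x + 61
Result: (2x + 61)/[(x - 8)(x + 3)]


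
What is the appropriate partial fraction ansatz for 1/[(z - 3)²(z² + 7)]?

Repeated linear + quadratic: A/(z - 3) + B/(z - 3)² + (Cz + D)/(z² + 7)


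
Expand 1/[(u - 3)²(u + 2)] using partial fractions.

Cover-up at u=-2: γ = 1/(-2 - 3)² = 1/25. Cover-up at u=3: β = 1/(3 + 2) = 1/5. Comparing u² coeff: α = -γ = -1/25
Result: (-1/25)/(u - 3) + (1/5)/(u - 3)² + (1/25)/(u + 2)


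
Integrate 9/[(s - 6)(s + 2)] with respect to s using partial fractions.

Decompose: 9/[(s - 6)(s + 2)] = (9/8)/(s - 6) - (9/8)/(s + 2). Integrate each term: (9/8) ln|(s - 6)| - (9/8) ln|(s + 2)| + C


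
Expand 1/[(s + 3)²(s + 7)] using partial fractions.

Cover-up at s=-7: R = 1/(-7 + 3)² = 1/16. Cover-up at s=-3: Q = 1/(-3 + 7) = 1/4. Comparing s² coeff: P = -R = -1/16
Result: (-1/16)/(s + 3) + (1/4)/(s + 3)² + (1/16)/(s + 7)


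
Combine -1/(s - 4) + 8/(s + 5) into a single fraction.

Common denominator (s - 4)(s + 5). Numerator: -1(s + 5) + 8(s - 4) = (-s - 5) + (8s - 32) = 7s - 37
Result: (7s - 37)/[(s - 4)(s + 5)]


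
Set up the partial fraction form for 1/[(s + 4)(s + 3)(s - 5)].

Three distinct linear factors: P/(s + 4) + Q/(s + 3) + R/(s - 5)


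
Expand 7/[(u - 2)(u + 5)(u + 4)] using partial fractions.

Using cover-up method: P = 1/6, Q = 1, R = -7/6
Result: (1/6)/(u - 2) + 1/(u + 5) - (7/6)/(u + 4)


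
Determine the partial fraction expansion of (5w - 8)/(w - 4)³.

(5w - 8) = A(w - 4)² + B(w - 4) + C. At w = 4: C = 5·4 - 8 = 12. Coefficients: A = 0, B = 5
Result: 5/(w - 4)² + 12/(w - 4)³


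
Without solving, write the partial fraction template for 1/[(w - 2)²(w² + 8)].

Repeated linear + quadratic: α/(w - 2) + β/(w - 2)² + (γw + δ)/(w² + 8)


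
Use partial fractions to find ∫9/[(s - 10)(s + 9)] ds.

Decompose: 9/[(s - 10)(s + 9)] = (9/19)/(s - 10) - (9/19)/(s + 9). Integrate each term: (9/19) ln|(s - 10)| - (9/19) ln|(s + 9)| + C


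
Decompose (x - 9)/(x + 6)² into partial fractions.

(x - 9) = A(x + 6) + B. At x = -6: B = 1·(-6) - 9 = -15. Coeff of x: A = 1
Result: 1/(x + 6) - 15/(x + 6)²


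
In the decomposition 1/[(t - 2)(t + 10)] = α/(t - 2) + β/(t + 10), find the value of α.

Cover-up at t = 2: α = 1/(2 + 10) = 1/12


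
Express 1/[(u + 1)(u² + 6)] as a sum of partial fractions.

Cover-up at u = -1: α = 1/((-1)² + 6) = 1/7. Then β = -α = -1/7, γ = -α·(0 - 1) = 1/7
Result: (1/7)/(u + 1) - ((1/7)u - 1/7)/(u² + 6)


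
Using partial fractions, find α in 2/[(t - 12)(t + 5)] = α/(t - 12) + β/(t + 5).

Cover-up at t = 12: α = 2/(12 + 5) = 2/17


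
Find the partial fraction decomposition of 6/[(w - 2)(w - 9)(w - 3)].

Using cover-up method: A = 6/7, B = 1/7, C = -1
Result: (6/7)/(w - 2) + (1/7)/(w - 9) - 1/(w - 3)


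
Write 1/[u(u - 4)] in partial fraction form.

1/u(u - 4) = α/u + β/(u - 4). α = 1/(0 - 4) = -1/4, β = 1/(4 - 0) = 1/4
Result: (-1/4)/u + (1/4)/(u - 4)


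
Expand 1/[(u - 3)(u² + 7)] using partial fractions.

Cover-up at u = 3: P = 1/(3² + 7) = 1/16. Then Q = -P = -1/16, R = -P·(0 + 3) = -3/16
Result: (1/16)/(u - 3) - ((1/16)u + 3/16)/(u² + 7)


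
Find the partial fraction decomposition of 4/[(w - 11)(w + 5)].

4/(w - 11)(w + 5) = P/(w - 11) + Q/(w + 5). P = 4/(11 + 5) = 1/4, Q = 4/(-5 - 11) = -1/4
Result: (1/4)/(w - 11) - (1/4)/(w + 5)


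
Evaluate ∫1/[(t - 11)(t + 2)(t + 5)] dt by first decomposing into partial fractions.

Cover-up: α = 1/208, β = -1/39, γ = 1/48. Decomposition: (1/208)/(t - 11) - (1/39)/(t + 2) + (1/48)/(t + 5). Integrate each term: (1/208) ln|(t - 11)| - (1/39) ln|(t + 2)| + (1/48) ln|(t + 5)| + C


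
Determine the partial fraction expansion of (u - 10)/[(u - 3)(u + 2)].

At u=3: P = (1·3 - 10)/(3 + 2) = -7/5. At u=-2: Q = (1·(-2) - 10)/(-2 - 3) = 12/5
Result: (-7/5)/(u - 3) + (12/5)/(u + 2)


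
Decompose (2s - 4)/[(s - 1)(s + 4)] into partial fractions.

At s=1: P = (2·1 - 4)/(1 + 4) = -2/5. At s=-4: Q = (2·(-4) - 4)/(-4 - 1) = 12/5
Result: (-2/5)/(s - 1) + (12/5)/(s + 4)


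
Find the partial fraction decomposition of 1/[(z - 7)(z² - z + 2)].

Cover-up at z = 7: α = 1/(7² - 1·7 + 2) = 1/44. Then β = -α = -1/44, γ = -α·(-1 + 7) = -3/22
Result: (1/44)/(z - 7) - ((1/44)z + 3/22)/(z² - z + 2)


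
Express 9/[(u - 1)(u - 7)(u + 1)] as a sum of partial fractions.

Using cover-up method: A = -3/4, B = 3/16, C = 9/16
Result: (-3/4)/(u - 1) + (3/16)/(u - 7) + (9/16)/(u + 1)


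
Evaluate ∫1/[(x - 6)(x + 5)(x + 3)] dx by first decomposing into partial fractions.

Cover-up: A = 1/99, B = 1/22, C = -1/18. Decomposition: (1/99)/(x - 6) + (1/22)/(x + 5) - (1/18)/(x + 3). Integrate each term: (1/99) ln|(x - 6)| + (1/22) ln|(x + 5)| - (1/18) ln|(x + 3)| + C


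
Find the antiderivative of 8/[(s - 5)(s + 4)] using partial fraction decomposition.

Decompose: 8/[(s - 5)(s + 4)] = (8/9)/(s - 5) - (8/9)/(s + 4). Integrate each term: (8/9) ln|(s - 5)| - (8/9) ln|(s + 4)| + C


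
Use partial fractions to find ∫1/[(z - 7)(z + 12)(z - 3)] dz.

Cover-up: α = 1/76, β = 1/285, γ = -1/60. Decomposition: (1/76)/(z - 7) + (1/285)/(z + 12) - (1/60)/(z - 3). Integrate each term: (1/76) ln|(z - 7)| + (1/285) ln|(z + 12)| - (1/60) ln|(z - 3)| + C


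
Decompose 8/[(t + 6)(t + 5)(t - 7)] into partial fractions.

Using cover-up method: α = 8/13, β = -2/3, γ = 2/39
Result: (8/13)/(t + 6) - (2/3)/(t + 5) + (2/39)/(t - 7)


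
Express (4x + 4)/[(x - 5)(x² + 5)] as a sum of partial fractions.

At x=5: α = (4·5 + 4)/(5² + 5) = 4/5. β = -α = -4/5, γ = 4 - 5·α = 0
Result: (4/5)/(x - 5) - ((4/5)x)/(x² + 5)


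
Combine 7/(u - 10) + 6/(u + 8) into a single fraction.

Common denominator (u - 10)(u + 8). Numerator: 7(u + 8) + 6(u - 10) = (7u + 56) + (6u - 60) = 13u - 4
Result: (13u - 4)/[(u - 10)(u + 8)]


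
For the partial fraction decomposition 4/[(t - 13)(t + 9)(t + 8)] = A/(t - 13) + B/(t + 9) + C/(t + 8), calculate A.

Cover-up at t = 13: A = 4/[(13 + 9)(13 + 8)] = 4/[(22)(21)] = 4/462 = 2/231


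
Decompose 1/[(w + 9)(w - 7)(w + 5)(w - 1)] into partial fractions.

Using Heaviside cover-up: (-1/640)/(w + 9) + (1/1152)/(w - 7) + (1/288)/(w + 5) - (1/360)/(w - 1)


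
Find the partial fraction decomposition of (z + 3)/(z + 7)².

(z + 3) = α(z + 7) + β. At z = -7: β = 1·(-7) + 3 = -4. Coeff of z: α = 1
Result: 1/(z + 7) - 4/(z + 7)²


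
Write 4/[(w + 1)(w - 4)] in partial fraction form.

4/(w + 1)(w - 4) = α/(w + 1) + β/(w - 4). α = 4/(-1 - 4) = -4/5, β = 4/(4 + 1) = 4/5
Result: (-4/5)/(w + 1) + (4/5)/(w - 4)


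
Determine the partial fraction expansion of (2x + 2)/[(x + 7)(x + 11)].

At x=-7: P = (2·(-7) + 2)/(-7 + 11) = -3. At x=-11: Q = (2·(-11) + 2)/(-11 + 7) = 5
Result: -3/(x + 7) + 5/(x + 11)


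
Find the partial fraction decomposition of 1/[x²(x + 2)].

Cover-up at x=-2: γ = 1/(-2 - 0)² = 1/4. Cover-up at x=0: β = 1/(0 + 2) = 1/2. Comparing x² coeff: α = -γ = -1/4
Result: (-1/4)/x + (1/2)/x² + (1/4)/(x + 2)


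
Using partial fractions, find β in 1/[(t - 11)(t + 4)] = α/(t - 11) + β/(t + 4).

Cover-up at t = -4: β = 1/(-4 - 11) = -1/15


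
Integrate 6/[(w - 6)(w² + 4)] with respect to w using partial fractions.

Cover-up at w=6: A = 6/(6²+4) = 3/20. Coeff matching: B = -3/20, C = -9/10. Decomposition: (3/20)/(w - 6) - ((3/20)w + 9/10)/(w² + 4). Integrate: linear → ln, quadratic → (1/2)ln + arctan: (3/20) ln|(w - 6)| - (3/40) ln(w² + 4) - (9/20) arctan(w/2) + C


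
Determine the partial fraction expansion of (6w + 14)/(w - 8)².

(6w + 14) = P(w - 8) + Q. At w = 8: Q = 6·8 + 14 = 62. Coeff of w: P = 6
Result: 6/(w - 8) + 62/(w - 8)²


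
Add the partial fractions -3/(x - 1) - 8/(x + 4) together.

Common denominator (x - 1)(x + 4). Numerator: -3(x + 4) - 8(x - 1) = (-3x - 12) - (8x - 8) = -11x - 4
Result: (-11x - 4)/[(x - 1)(x + 4)]


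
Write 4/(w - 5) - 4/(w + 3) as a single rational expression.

Common denominator (w - 5)(w + 3). Numerator: 4(w + 3) - 4(w - 5) = (4w + 12) - (4w - 20) = 32
Result: (32)/[(w - 5)(w + 3)]


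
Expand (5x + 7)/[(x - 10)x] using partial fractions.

At x=10: α = (5·10 + 7)/(10 - 0) = 57/10. At x=0: β = (5·0 + 7)/(0 - 10) = -7/10
Result: (57/10)/(x - 10) - (7/10)/x


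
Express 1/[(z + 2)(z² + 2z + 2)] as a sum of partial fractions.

Cover-up at z = -2: A = 1/((-2)² + 2·(-2) + 2) = 1/2. Then B = -A = -1/2, C = -A·(2 - 2) = 0
Result: (1/2)/(z + 2) - ((1/2)z)/(z² + 2z + 2)


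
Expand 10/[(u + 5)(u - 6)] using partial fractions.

10/(u + 5)(u - 6) = A/(u + 5) + B/(u - 6). A = 10/(-5 - 6) = -10/11, B = 10/(6 + 5) = 10/11
Result: (-10/11)/(u + 5) + (10/11)/(u - 6)


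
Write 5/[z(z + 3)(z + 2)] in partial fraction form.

Using cover-up method: P = 5/6, Q = 5/3, R = -5/2
Result: (5/6)/z + (5/3)/(z + 3) - (5/2)/(z + 2)


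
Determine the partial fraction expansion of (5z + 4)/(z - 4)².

(5z + 4) = P(z - 4) + Q. At z = 4: Q = 5·4 + 4 = 24. Coeff of z: P = 5
Result: 5/(z - 4) + 24/(z - 4)²


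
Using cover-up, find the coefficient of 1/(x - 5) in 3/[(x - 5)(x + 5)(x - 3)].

Cover (x - 5), set x=5: 3/[(5 + 5)(5 - 3)] = 3/20


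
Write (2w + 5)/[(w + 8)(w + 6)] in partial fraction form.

At w=-8: A = (2·(-8) + 5)/(-8 + 6) = 11/2. At w=-6: B = (2·(-6) + 5)/(-6 + 8) = -7/2
Result: (11/2)/(w + 8) - (7/2)/(w + 6)


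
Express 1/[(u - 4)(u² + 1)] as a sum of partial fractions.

Cover-up at u = 4: P = 1/(4² + 1) = 1/17. Then Q = -P = -1/17, R = -P·(0 + 4) = -4/17
Result: (1/17)/(u - 4) - ((1/17)u + 4/17)/(u² + 1)


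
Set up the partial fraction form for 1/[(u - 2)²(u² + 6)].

Repeated linear + quadratic: A/(u - 2) + B/(u - 2)² + (Cu + D)/(u² + 6)


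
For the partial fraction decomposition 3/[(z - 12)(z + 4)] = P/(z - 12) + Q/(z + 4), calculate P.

Cover-up at z = 12: P = 3/(12 + 4) = 3/16


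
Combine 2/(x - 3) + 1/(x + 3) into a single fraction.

Common denominator (x - 3)(x + 3). Numerator: 2(x + 3) + 1(x - 3) = (2x + 6) + (x - 3) = 3x + 3
Result: (3x + 3)/[(x - 3)(x + 3)]


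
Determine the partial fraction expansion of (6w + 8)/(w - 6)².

(6w + 8) = A(w - 6) + B. At w = 6: B = 6·6 + 8 = 44. Coeff of w: A = 6
Result: 6/(w - 6) + 44/(w - 6)²


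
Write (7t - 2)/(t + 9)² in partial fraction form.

(7t - 2) = α(t + 9) + β. At t = -9: β = 7·(-9) - 2 = -65. Coeff of t: α = 7
Result: 7/(t + 9) - 65/(t + 9)²


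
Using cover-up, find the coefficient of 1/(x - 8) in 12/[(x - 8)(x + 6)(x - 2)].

Cover (x - 8), set x=8: 12/[(8 + 6)(8 - 2)] = 1/7


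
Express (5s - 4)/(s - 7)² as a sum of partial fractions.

(5s - 4) = P(s - 7) + Q. At s = 7: Q = 5·7 - 4 = 31. Coeff of s: P = 5
Result: 5/(s - 7) + 31/(s - 7)²


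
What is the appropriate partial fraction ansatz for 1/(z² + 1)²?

Repeated quadratic factor: (Az + B)/(z² + 1) + (Cz + D)/(z² + 1)²


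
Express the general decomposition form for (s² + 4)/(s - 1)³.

Repeated linear factor (power 3): A/(s - 1) + B/(s - 1)² + C/(s - 1)³


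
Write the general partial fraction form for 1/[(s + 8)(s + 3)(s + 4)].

Three distinct linear factors: A/(s + 8) + B/(s + 3) + C/(s + 4)


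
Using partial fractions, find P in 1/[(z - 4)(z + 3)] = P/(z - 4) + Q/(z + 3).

Cover-up at z = 4: P = 1/(4 + 3) = 1/7


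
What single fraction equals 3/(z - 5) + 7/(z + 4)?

Common denominator (z - 5)(z + 4). Numerator: 3(z + 4) + 7(z - 5) = (3z + 12) + (7z - 35) = 10z - 23
Result: (10z - 23)/[(z - 5)(z + 4)]


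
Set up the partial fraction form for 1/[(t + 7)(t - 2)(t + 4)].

Three distinct linear factors: P/(t + 7) + Q/(t - 2) + R/(t + 4)


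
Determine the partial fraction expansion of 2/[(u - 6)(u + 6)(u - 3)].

Using cover-up method: P = 1/18, Q = 1/54, R = -2/27
Result: (1/18)/(u - 6) + (1/54)/(u + 6) - (2/27)/(u - 3)


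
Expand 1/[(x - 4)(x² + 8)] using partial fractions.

Cover-up at x = 4: α = 1/(4² + 8) = 1/24. Then β = -α = -1/24, γ = -α·(0 + 4) = -1/6
Result: (1/24)/(x - 4) - ((1/24)x + 1/6)/(x² + 8)


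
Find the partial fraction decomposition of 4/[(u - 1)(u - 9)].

4/(u - 1)(u - 9) = α/(u - 1) + β/(u - 9). α = 4/(1 - 9) = -1/2, β = 4/(9 - 1) = 1/2
Result: (-1/2)/(u - 1) + (1/2)/(u - 9)


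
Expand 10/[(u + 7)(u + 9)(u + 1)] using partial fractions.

Using cover-up method: α = -5/6, β = 5/8, γ = 5/24
Result: (-5/6)/(u + 7) + (5/8)/(u + 9) + (5/24)/(u + 1)


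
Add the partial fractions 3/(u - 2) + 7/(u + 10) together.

Common denominator (u - 2)(u + 10). Numerator: 3(u + 10) + 7(u - 2) = (3u + 30) + (7u - 14) = 10u + 16
Result: (10u + 16)/[(u - 2)(u + 10)]


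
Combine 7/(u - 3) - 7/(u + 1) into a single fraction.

Common denominator (u - 3)(u + 1). Numerator: 7(u + 1) - 7(u - 3) = (7u + 7) - (7u - 21) = 28
Result: (28)/[(u - 3)(u + 1)]


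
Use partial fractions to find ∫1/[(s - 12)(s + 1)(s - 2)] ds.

Cover-up: α = 1/130, β = 1/39, γ = -1/30. Decomposition: (1/130)/(s - 12) + (1/39)/(s + 1) - (1/30)/(s - 2). Integrate each term: (1/130) ln|(s - 12)| + (1/39) ln|(s + 1)| - (1/30) ln|(s - 2)| + C


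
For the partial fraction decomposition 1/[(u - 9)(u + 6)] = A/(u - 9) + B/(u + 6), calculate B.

Cover-up at u = -6: B = 1/(-6 - 9) = -1/15


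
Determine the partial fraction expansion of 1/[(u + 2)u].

1/(u + 2)u = α/(u + 2) + β/u. α = 1/(-2 - 0) = -1/2, β = 1/(0 + 2) = 1/2
Result: (-1/2)/(u + 2) + (1/2)/u


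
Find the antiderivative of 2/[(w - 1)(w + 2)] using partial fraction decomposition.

Decompose: 2/[(w - 1)(w + 2)] = (2/3)/(w - 1) - (2/3)/(w + 2). Integrate each term: (2/3) ln|(w - 1)| - (2/3) ln|(w + 2)| + C


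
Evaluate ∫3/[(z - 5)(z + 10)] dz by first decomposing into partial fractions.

Decompose: 3/[(z - 5)(z + 10)] = (1/5)/(z - 5) - (1/5)/(z + 10). Integrate each term: (1/5) ln|(z - 5)| - (1/5) ln|(z + 10)| + C


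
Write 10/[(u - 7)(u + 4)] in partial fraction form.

10/(u - 7)(u + 4) = A/(u - 7) + B/(u + 4). A = 10/(7 + 4) = 10/11, B = 10/(-4 - 7) = -10/11
Result: (10/11)/(u - 7) - (10/11)/(u + 4)


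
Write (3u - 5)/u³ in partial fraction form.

(3u - 5) = Au² + Bu + C. At u = 0: C = 3·0 - 5 = -5. Coefficients: A = 0, B = 3
Result: 3/u² - 5/u³


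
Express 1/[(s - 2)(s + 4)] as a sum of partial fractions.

1/(s - 2)(s + 4) = A/(s - 2) + B/(s + 4). A = 1/(2 + 4) = 1/6, B = 1/(-4 - 2) = -1/6
Result: (1/6)/(s - 2) - (1/6)/(s + 4)


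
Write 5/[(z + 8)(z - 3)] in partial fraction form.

5/(z + 8)(z - 3) = P/(z + 8) + Q/(z - 3). P = 5/(-8 - 3) = -5/11, Q = 5/(3 + 8) = 5/11
Result: (-5/11)/(z + 8) + (5/11)/(z - 3)


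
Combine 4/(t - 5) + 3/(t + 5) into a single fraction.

Common denominator (t - 5)(t + 5). Numerator: 4(t + 5) + 3(t - 5) = (4t + 20) + (3t - 15) = 7t + 5
Result: (7t + 5)/[(t - 5)(t + 5)]


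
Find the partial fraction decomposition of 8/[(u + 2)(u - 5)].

8/(u + 2)(u - 5) = P/(u + 2) + Q/(u - 5). P = 8/(-2 - 5) = -8/7, Q = 8/(5 + 2) = 8/7
Result: (-8/7)/(u + 2) + (8/7)/(u - 5)


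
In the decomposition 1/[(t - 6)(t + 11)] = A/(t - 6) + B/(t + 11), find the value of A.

Cover-up at t = 6: A = 1/(6 + 11) = 1/17


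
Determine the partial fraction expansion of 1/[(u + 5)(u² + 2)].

Cover-up at u = -5: A = 1/((-5)² + 2) = 1/27. Then B = -A = -1/27, C = -A·(0 - 5) = 5/27
Result: (1/27)/(u + 5) - ((1/27)u - 5/27)/(u² + 2)


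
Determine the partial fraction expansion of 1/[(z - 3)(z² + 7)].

Cover-up at z = 3: P = 1/(3² + 7) = 1/16. Then Q = -P = -1/16, R = -P·(0 + 3) = -3/16
Result: (1/16)/(z - 3) - ((1/16)z + 3/16)/(z² + 7)


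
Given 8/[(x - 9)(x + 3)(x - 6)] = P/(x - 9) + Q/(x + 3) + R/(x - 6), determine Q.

Cover-up at x = -3: Q = 8/[(-3 - 9)(-3 - 6)] = 8/[(-12)(-9)] = 8/108 = 2/27


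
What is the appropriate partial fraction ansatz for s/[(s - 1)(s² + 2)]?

Linear + irreducible quadratic: P/(s - 1) + (Qs + R)/(s² + 2)


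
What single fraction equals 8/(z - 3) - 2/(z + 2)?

Common denominator (z - 3)(z + 2). Numerator: 8(z + 2) - 2(z - 3) = (8z + 16) - (2z - 6) = 6z + 22
Result: (6z + 22)/[(z - 3)(z + 2)]


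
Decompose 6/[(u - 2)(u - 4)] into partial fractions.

6/(u - 2)(u - 4) = A/(u - 2) + B/(u - 4). A = 6/(2 - 4) = -3, B = 6/(4 - 2) = 3
Result: -3/(u - 2) + 3/(u - 4)


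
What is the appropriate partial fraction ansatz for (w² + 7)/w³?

Repeated linear factor (power 3): α/w + β/w² + γ/w³


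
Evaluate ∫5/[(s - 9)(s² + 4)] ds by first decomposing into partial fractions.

Cover-up at s=9: α = 5/(9²+4) = 1/17. Coeff matching: β = -1/17, γ = -9/17. Decomposition: (1/17)/(s - 9) - ((1/17)s + 9/17)/(s² + 4). Integrate: linear → ln, quadratic → (1/2)ln + arctan: (1/17) ln|(s - 9)| - (1/34) ln(s² + 4) - (9/34) arctan(s/2) + C


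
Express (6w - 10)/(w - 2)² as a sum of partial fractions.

(6w - 10) = P(w - 2) + Q. At w = 2: Q = 6·2 - 10 = 2. Coeff of w: P = 6
Result: 6/(w - 2) + 2/(w - 2)²


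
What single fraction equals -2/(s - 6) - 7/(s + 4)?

Common denominator (s - 6)(s + 4). Numerator: -2(s + 4) - 7(s - 6) = (-2s - 8) - (7s - 42) = -9s + 34
Result: (-9s + 34)/[(s - 6)(s + 4)]


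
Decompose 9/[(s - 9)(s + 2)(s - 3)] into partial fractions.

Using cover-up method: α = 3/22, β = 9/55, γ = -3/10
Result: (3/22)/(s - 9) + (9/55)/(s + 2) - (3/10)/(s - 3)


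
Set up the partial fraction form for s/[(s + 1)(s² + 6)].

Linear + irreducible quadratic: α/(s + 1) + (βs + γ)/(s² + 6)


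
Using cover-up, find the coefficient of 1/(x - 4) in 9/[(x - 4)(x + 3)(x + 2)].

Cover (x - 4), set x=4: 9/[(4 + 3)(4 + 2)] = 3/14


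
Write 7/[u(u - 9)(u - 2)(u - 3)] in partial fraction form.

Using Heaviside cover-up: (-7/54)/u + (1/54)/(u - 9) + (1/2)/(u - 2) - (7/18)/(u - 3)


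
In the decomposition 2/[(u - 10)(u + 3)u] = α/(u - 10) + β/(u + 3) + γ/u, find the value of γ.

Cover-up at u = 0: γ = 2/[(0 - 10)(0 + 3)] = 2/[(-10)(3)] = -2/30 = -1/15


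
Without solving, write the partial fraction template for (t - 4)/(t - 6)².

Repeated linear factor: α/(t - 6) + β/(t - 6)²


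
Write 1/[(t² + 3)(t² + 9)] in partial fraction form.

Coefficient matching gives P = R = 0, Q = 1/(9-3) = 1/6, S = -Q = -1/6
Result: (1/6)/(t² + 3) - (1/6)/(t² + 9)


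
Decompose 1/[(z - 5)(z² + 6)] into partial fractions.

Cover-up at z = 5: α = 1/(5² + 6) = 1/31. Then β = -α = -1/31, γ = -α·(0 + 5) = -5/31
Result: (1/31)/(z - 5) - ((1/31)z + 5/31)/(z² + 6)


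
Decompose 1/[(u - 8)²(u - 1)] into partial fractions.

Cover-up at u=1: C = 1/(1 - 8)² = 1/49. Cover-up at u=8: B = 1/(8 - 1) = 1/7. Comparing u² coeff: A = -C = -1/49
Result: (-1/49)/(u - 8) + (1/7)/(u - 8)² + (1/49)/(u - 1)


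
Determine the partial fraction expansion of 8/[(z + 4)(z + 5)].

8/(z + 4)(z + 5) = α/(z + 4) + β/(z + 5). α = 8/(-4 + 5) = 8, β = 8/(-5 + 4) = -8
Result: 8/(z + 4) - 8/(z + 5)


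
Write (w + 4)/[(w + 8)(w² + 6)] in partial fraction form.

At w=-8: P = (1·(-8) + 4)/((-8)² + 6) = -2/35. Q = -P = 2/35, R = 1 - (-8)·P = 19/35
Result: (-2/35)/(w + 8) + ((2/35)w + 19/35)/(w² + 6)


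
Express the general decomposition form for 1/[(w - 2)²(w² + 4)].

Repeated linear + quadratic: P/(w - 2) + Q/(w - 2)² + (Rw + S)/(w² + 4)


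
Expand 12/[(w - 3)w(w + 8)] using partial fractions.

Using cover-up method: A = 4/11, B = -1/2, C = 3/22
Result: (4/11)/(w - 3) - (1/2)/w + (3/22)/(w + 8)


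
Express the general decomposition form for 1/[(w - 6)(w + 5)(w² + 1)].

Two linear + quadratic: P/(w - 6) + Q/(w + 5) + (Rw + S)/(w² + 1)


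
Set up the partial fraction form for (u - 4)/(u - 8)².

Repeated linear factor: A/(u - 8) + B/(u - 8)²


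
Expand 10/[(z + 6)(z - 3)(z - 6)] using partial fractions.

Using cover-up method: A = 5/54, B = -10/27, C = 5/18
Result: (5/54)/(z + 6) - (10/27)/(z - 3) + (5/18)/(z - 6)


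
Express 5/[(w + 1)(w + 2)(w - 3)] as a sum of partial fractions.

Using cover-up method: P = -5/4, Q = 1, R = 1/4
Result: (-5/4)/(w + 1) + 1/(w + 2) + (1/4)/(w - 3)


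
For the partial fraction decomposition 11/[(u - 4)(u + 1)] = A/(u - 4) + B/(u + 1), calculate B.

Cover-up at u = -1: B = 11/(-1 - 4) = -11/5


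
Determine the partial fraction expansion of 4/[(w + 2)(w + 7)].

4/(w + 2)(w + 7) = A/(w + 2) + B/(w + 7). A = 4/(-2 + 7) = 4/5, B = 4/(-7 + 2) = -4/5
Result: (4/5)/(w + 2) - (4/5)/(w + 7)


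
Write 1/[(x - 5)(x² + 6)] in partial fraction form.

Cover-up at x = 5: A = 1/(5² + 6) = 1/31. Then B = -A = -1/31, C = -A·(0 + 5) = -5/31
Result: (1/31)/(x - 5) - ((1/31)x + 5/31)/(x² + 6)


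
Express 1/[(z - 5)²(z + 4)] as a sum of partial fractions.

Cover-up at z=-4: R = 1/(-4 - 5)² = 1/81. Cover-up at z=5: Q = 1/(5 + 4) = 1/9. Comparing z² coeff: P = -R = -1/81
Result: (-1/81)/(z - 5) + (1/9)/(z - 5)² + (1/81)/(z + 4)


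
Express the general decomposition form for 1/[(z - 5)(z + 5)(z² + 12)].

Two linear + quadratic: A/(z - 5) + B/(z + 5) + (Cz + D)/(z² + 12)


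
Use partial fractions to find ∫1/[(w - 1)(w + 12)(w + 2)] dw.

Cover-up: A = 1/39, B = 1/130, C = -1/30. Decomposition: (1/39)/(w - 1) + (1/130)/(w + 12) - (1/30)/(w + 2). Integrate each term: (1/39) ln|(w - 1)| + (1/130) ln|(w + 12)| - (1/30) ln|(w + 2)| + C


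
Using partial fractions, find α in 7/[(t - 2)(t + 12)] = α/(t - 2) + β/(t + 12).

Cover-up at t = 2: α = 7/(2 + 12) = 7/14 = 1/2


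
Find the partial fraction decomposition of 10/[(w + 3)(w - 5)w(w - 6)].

Using Heaviside cover-up: (-5/108)/(w + 3) - (1/4)/(w - 5) + (1/9)/w + (5/27)/(w - 6)


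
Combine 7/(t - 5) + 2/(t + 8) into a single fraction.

Common denominator (t - 5)(t + 8). Numerator: 7(t + 8) + 2(t - 5) = (7t + 56) + (2t - 10) = 9t + 46
Result: (9t + 46)/[(t - 5)(t + 8)]


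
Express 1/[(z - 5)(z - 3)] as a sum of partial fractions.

1/(z - 5)(z - 3) = α/(z - 5) + β/(z - 3). α = 1/(5 - 3) = 1/2, β = 1/(3 - 5) = -1/2
Result: (1/2)/(z - 5) - (1/2)/(z - 3)


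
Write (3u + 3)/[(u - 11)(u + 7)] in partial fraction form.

At u=11: A = (3·11 + 3)/(11 + 7) = 2. At u=-7: B = (3·(-7) + 3)/(-7 - 11) = 1
Result: 2/(u - 11) + 1/(u + 7)


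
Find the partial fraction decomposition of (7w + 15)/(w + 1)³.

(7w + 15) = A(w + 1)² + B(w + 1) + C. At w = -1: C = 7·(-1) + 15 = 8. Coefficients: A = 0, B = 7
Result: 7/(w + 1)² + 8/(w + 1)³


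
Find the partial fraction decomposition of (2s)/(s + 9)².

(2s) = P(s + 9) + Q. At s = -9: Q = 2·(-9) + 0 = -18. Coeff of s: P = 2
Result: 2/(s + 9) - 18/(s + 9)²


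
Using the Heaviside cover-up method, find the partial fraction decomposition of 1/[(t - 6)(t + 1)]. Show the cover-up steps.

Cover (t - 6): set t=6, get A = 1/(6 + 1) = 1/7. Cover (t + 1): set t=-1, get B = 1/(-1 - 6) = -1/7.
Result: (1/7)/(t - 6) - (1/7)/(t + 1)
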